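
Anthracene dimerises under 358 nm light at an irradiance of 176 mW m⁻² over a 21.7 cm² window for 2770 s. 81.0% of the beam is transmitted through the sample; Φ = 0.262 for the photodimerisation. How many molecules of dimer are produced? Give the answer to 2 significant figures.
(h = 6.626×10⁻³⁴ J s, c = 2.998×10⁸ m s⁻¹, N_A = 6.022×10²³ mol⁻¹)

Photon energy at 358 nm: hc/λ = (6.626×10⁻³⁴)(2.998×10⁸)/(358×10⁻⁹) = 5.549×10⁻¹⁹ J.
Energy delivered: (176 mW m⁻²)(21.7×10⁻⁴ m²)(2770 s) = 1.058 J.
Photons incident: 1.058 / 5.549×10⁻¹⁹ = 1.907×10¹⁸, i.e. 1.907×10¹⁸/6.022×10²³ = 3.167×10⁻⁶ mol.
Fraction absorbed: 1 − 81.0/100 = 0.1900.
Photons absorbed: 0.1900 × 3.167×10⁻⁶ = 6.017×10⁻⁷ mol.
Product: Φ × n_abs = 0.262 × 6.017×10⁻⁷ = 1.576×10⁻⁷ mol.
As a count: 1.576×10⁻⁷ × 6.022×10²³ = 9.5×10¹⁶.

9.5×10¹⁶ molecules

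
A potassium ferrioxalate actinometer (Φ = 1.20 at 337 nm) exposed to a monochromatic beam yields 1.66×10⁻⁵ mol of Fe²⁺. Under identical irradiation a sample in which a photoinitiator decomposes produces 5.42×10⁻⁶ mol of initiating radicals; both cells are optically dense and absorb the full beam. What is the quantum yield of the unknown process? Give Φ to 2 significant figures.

Φ = 0.39

Photons absorbed by the actinometer: 1.66×10⁻⁵ / 1.20 = 1.383×10⁻⁵ mol.
Φ(unknown) = 5.42×10⁻⁶ / 1.383×10⁻⁵ = 0.39.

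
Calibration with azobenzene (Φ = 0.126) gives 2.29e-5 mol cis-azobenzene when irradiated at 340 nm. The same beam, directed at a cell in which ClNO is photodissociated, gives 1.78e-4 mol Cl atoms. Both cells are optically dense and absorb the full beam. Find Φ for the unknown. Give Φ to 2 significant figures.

Φ = 0.98

Photons absorbed by the actinometer: 2.29e-5 / 0.126 = 1.817e-4 mol.
Φ(unknown) = 1.78e-4 / 1.817e-4 = 0.98.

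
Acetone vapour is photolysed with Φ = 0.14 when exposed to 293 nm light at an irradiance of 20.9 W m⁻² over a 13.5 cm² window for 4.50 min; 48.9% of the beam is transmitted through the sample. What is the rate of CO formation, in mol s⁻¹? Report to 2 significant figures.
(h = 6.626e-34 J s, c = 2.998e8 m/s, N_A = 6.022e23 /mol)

Photon energy at 293 nm: hc/λ = (6.626e-34)(2.998e8)/(293e-9) = 6.780e-19 J.
Energy delivered: (20.9 W m⁻²)(13.5e-4 m²)(270 s) = 7.618 J.
Photons incident: 7.618 / 6.780e-19 = 1.124e19, i.e. 1.124e19/6.022e23 = 1.866e-5 mol.
Fraction absorbed: 1 − 48.9/100 = 0.5110.
Photons absorbed: 0.5110 × 1.866e-5 = 9.535e-6 mol.
Product formed: 0.14 × 9.535e-6 = 1.335e-6 mol.
Rate: 1.335e-6 / 270 s = 4.9e-9 mol s⁻¹.

4.9e-9 mol s⁻¹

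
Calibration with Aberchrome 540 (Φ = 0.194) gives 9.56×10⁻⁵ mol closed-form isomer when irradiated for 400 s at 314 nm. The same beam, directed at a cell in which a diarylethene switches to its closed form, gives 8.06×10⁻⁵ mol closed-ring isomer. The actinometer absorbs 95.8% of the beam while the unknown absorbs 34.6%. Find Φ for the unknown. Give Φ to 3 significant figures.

Φ = 0.453

Photons absorbed by the actinometer: 9.56×10⁻⁵ / 0.194 = 4.928×10⁻⁴ mol.
Incident flux: 4.928×10⁻⁴ / 0.958 = 5.144×10⁻⁴ einstein.
Absorbed by unknown: 0.346 × 5.144×10⁻⁴ = 1.780×10⁻⁴ mol.
Φ(unknown) = 8.06×10⁻⁵ / 1.780×10⁻⁴ = 0.453.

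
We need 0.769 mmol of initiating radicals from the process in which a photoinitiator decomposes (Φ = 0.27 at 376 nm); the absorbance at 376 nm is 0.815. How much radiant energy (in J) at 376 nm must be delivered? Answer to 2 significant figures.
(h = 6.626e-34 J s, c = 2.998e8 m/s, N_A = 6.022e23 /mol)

Product: 0.769 mmol = 7.69e-4 mol.
Photons that must be absorbed: 7.69e-4 / 0.27 = 0.002848 mol.
Fraction absorbed: 1 − 10^(−0.815) = 0.8469.
Incident photons needed: 0.002848 / 0.8469 = 0.003363 mol.
Photon energy: hc/λ = 5.283e-19 J; per mole, 3.181e5 J mol⁻¹.
Energy required: 0.003363 × 3.181e5 = 1100 J.

1100 J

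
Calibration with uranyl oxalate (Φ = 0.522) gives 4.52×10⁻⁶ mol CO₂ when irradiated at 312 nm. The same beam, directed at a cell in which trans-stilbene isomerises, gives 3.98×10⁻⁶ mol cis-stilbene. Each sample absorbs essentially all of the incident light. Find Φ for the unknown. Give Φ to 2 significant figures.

Φ = 0.46

Photons absorbed by the actinometer: 4.52×10⁻⁶ / 0.522 = 8.659×10⁻⁶ mol.
Φ(unknown) = 3.98×10⁻⁶ / 8.659×10⁻⁶ = 0.46.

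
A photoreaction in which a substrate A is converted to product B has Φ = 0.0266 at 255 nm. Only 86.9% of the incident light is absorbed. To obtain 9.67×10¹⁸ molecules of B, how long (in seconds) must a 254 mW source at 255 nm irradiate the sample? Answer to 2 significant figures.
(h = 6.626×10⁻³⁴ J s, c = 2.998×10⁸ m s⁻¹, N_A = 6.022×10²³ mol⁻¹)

t ≈ 1300 s

Product: 9.67×10¹⁸ / 6.022×10²³ = 1.606×10⁻⁵ mol.
Photons that must be absorbed: 1.606×10⁻⁵ / 0.0266 = 6.038×10⁻⁴ mol.
Incident photons needed: 6.038×10⁻⁴ / 0.869 = 6.948×10⁻⁴ mol.
Photon energy: hc/λ = 7.790×10⁻¹⁹ J; per mole, 4.691×10⁵ J mol⁻¹.
Energy required: 6.948×10⁻⁴ × 4.691×10⁵ = 325.9 J.
Time: 325.9 J / 0.254 W = 1300 s.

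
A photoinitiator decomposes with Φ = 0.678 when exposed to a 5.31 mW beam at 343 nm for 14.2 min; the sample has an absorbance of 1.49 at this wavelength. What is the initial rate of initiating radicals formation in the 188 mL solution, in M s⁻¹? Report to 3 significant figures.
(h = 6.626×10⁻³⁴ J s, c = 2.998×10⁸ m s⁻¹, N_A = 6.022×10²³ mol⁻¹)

5.31×10⁻⁸ M s⁻¹

Photon energy at 343 nm: hc/λ = (6.626×10⁻³⁴)(2.998×10⁸)/(343×10⁻⁹) = 5.791×10⁻¹⁹ J.
Energy delivered: (5.31 mW)(852 s) = 4.524 J.
Photons incident: 4.524 / 5.791×10⁻¹⁹ = 7.812×10¹⁸, i.e. 7.812×10¹⁸/6.022×10²³ = 1.297×10⁻⁵ mol.
Fraction absorbed: 1 − 10^(−1.49) = 0.9676.
Photons absorbed: 0.9676 × 1.297×10⁻⁵ = 1.255×10⁻⁵ mol.
Product formed: 0.678 × 1.255×10⁻⁵ = 8.509×10⁻⁶ mol.
Rate: 8.509×10⁻⁶ mol / (852 s × 0.188 L) = 5.31×10⁻⁸ M s⁻¹.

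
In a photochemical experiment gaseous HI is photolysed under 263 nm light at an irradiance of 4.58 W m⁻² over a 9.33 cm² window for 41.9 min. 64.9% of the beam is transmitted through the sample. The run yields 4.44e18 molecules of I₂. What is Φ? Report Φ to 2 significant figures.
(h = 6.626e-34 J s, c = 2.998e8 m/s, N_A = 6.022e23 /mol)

Product: 4.44e18 / 6.022e23 = 7.373e-6 mol.
Photon energy at 263 nm: hc/λ = (6.626e-34)(2.998e8)/(263e-9) = 7.553e-19 J.
Energy delivered: (4.58 W m⁻²)(9.33e-4 m²)(2514 s) = 10.74 J.
Photons incident: 10.74 / 7.553e-19 = 1.422e19, i.e. 1.422e19/6.022e23 = 2.361e-5 mol.
Fraction absorbed: 1 − 64.9/100 = 0.3510.
Photons absorbed: 0.3510 × 2.361e-5 = 8.287e-6 mol.
Φ = 7.373e-6 mol / 8.287e-6 mol photons = 0.89.

Φ = 0.89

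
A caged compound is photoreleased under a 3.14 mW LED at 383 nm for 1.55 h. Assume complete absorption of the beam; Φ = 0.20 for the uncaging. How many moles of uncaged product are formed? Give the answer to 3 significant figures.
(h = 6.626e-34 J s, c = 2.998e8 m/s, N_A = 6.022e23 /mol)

Photon energy at 383 nm: hc/λ = (6.626e-34)(2.998e8)/(383e-9) = 5.187e-19 J.
Energy delivered: (3.14 mW)(5580 s) = 17.52 J.
Photons incident: 17.52 / 5.187e-19 = 3.378e19, i.e. 3.378e19/6.022e23 = 5.609e-5 mol.
Product: Φ × n_abs = 0.20 × 5.609e-5 = 1.122e-5 mol.

1.12e-5 mol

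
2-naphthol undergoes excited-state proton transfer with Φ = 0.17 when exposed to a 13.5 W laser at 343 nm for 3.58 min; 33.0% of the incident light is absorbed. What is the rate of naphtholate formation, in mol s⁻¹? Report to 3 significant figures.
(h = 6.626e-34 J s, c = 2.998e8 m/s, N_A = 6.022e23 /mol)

2.17e-6 mol s⁻¹

Photon energy at 343 nm: hc/λ = (6.626e-34)(2.998e8)/(343e-9) = 5.791e-19 J.
Energy delivered: (13.5 W)(214.8 s) = 2900 J.
Photons incident: 2900 / 5.791e-19 = 5.008e21, i.e. 5.008e21/6.022e23 = 0.008316 mol.
Photons absorbed: 0.330 × 0.008316 = 0.002744 mol.
Product formed: 0.17 × 0.002744 = 4.665e-4 mol.
Rate: 4.665e-4 / 214.8 s = 2.17e-6 mol s⁻¹.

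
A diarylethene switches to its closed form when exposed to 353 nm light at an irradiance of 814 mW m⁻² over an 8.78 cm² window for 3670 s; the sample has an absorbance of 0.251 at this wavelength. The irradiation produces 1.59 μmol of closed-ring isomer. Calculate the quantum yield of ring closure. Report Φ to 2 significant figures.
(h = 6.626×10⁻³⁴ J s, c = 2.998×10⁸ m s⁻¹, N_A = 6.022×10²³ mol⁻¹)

Φ = 0.47

Product: 1.59 μmol = 1.59×10⁻⁶ mol.
Photon energy at 353 nm: hc/λ = (6.626×10⁻³⁴)(2.998×10⁸)/(353×10⁻⁹) = 5.627×10⁻¹⁹ J.
Energy delivered: (814 mW m⁻²)(8.78×10⁻⁴ m²)(3670 s) = 2.623 J.
Photons incident: 2.623 / 5.627×10⁻¹⁹ = 4.661×10¹⁸, i.e. 4.661×10¹⁸/6.022×10²³ = 7.740×10⁻⁶ mol.
Fraction absorbed: 1 − 10^(−0.251) = 0.4390.
Photons absorbed: 0.4390 × 7.740×10⁻⁶ = 3.398×10⁻⁶ mol.
Φ = 1.59×10⁻⁶ mol / 3.398×10⁻⁶ mol photons = 0.47.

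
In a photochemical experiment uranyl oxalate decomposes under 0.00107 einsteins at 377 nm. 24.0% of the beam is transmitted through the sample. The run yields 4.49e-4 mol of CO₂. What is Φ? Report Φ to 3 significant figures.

Φ = 0.552

Fraction absorbed: 1 − 24.0/100 = 0.7600.
Photons absorbed: 0.7600 × 0.00107 = 8.132e-4 mol.
Φ = 4.49e-4 mol / 8.132e-4 mol photons = 0.552.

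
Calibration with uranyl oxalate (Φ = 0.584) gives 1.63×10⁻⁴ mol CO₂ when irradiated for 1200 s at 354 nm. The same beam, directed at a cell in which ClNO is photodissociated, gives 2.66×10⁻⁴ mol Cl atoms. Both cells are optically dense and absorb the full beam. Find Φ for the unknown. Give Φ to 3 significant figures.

Φ = 0.953

Photons absorbed by the actinometer: 1.63×10⁻⁴ / 0.584 = 2.791×10⁻⁴ mol.
Φ(unknown) = 2.66×10⁻⁴ / 2.791×10⁻⁴ = 0.953.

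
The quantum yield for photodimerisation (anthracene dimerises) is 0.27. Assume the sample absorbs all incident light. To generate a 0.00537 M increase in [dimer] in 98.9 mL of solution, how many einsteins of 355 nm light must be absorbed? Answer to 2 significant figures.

0.0020 einstein

Product: (0.00537 M)(0.0989 L) = 5.311×10⁻⁴ mol.
Photons that must be absorbed: 5.311×10⁻⁴ / 0.27 = 0.001967 mol.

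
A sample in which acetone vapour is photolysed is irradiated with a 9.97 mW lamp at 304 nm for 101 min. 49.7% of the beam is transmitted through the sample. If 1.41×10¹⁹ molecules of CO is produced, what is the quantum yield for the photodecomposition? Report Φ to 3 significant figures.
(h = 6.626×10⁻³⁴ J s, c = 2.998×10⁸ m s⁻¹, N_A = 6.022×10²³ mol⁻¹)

Product: 1.41×10¹⁹ / 6.022×10²³ = 2.341×10⁻⁵ mol.
Photon energy at 304 nm: hc/λ = (6.626×10⁻³⁴)(2.998×10⁸)/(304×10⁻⁹) = 6.534×10⁻¹⁹ J.
Energy delivered: (9.97 mW)(6060 s) = 60.42 J.
Photons incident: 60.42 / 6.534×10⁻¹⁹ = 9.247×10¹⁹, i.e. 9.247×10¹⁹/6.022×10²³ = 1.536×10⁻⁴ mol.
Fraction absorbed: 1 − 49.7/100 = 0.5030.
Photons absorbed: 0.5030 × 1.536×10⁻⁴ = 7.726×10⁻⁵ mol.
Φ = 2.341×10⁻⁵ mol / 7.726×10⁻⁵ mol photons = 0.303.

Φ = 0.303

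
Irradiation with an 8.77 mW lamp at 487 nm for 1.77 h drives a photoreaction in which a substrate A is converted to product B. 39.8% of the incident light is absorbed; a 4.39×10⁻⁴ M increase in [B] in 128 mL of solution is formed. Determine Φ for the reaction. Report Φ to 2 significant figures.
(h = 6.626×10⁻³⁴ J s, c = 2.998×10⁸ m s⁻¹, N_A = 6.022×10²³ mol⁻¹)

Product: (4.39×10⁻⁴ M)(0.128 L) = 5.619×10⁻⁵ mol.
Photon energy at 487 nm: hc/λ = (6.626×10⁻³⁴)(2.998×10⁸)/(487×10⁻⁹) = 4.079×10⁻¹⁹ J.
Energy delivered: (8.77 mW)(6372 s) = 55.88 J.
Photons incident: 55.88 / 4.079×10⁻¹⁹ = 1.370×10²⁰, i.e. 1.370×10²⁰/6.022×10²³ = 2.275×10⁻⁴ mol.
Photons absorbed: 0.398 × 2.275×10⁻⁴ = 9.055×10⁻⁵ mol.
Φ = 5.619×10⁻⁵ mol / 9.055×10⁻⁵ mol photons = 0.62.

Φ = 0.62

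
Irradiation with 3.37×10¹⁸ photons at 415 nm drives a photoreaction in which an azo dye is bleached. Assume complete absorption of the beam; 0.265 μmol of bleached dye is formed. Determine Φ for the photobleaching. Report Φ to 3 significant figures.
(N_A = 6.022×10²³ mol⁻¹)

Φ = 0.0474

Product: 0.265 μmol = 2.65×10⁻⁷ mol.
Moles of photons: 3.37×10¹⁸ / 6.022×10²³ = 5.596×10⁻⁶ mol.
Φ = 2.65×10⁻⁷ mol / 5.596×10⁻⁶ mol photons = 0.0474.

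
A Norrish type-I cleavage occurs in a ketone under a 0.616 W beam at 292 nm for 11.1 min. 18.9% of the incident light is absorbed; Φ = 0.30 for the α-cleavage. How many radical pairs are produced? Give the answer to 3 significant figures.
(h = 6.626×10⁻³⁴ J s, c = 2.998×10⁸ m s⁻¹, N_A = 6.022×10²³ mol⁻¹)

Photon energy at 292 nm: hc/λ = (6.626×10⁻³⁴)(2.998×10⁸)/(292×10⁻⁹) = 6.803×10⁻¹⁹ J.
Energy delivered: (0.616 W)(666 s) = 410.3 J.
Photons incident: 410.3 / 6.803×10⁻¹⁹ = 6.031×10²⁰, i.e. 6.031×10²⁰/6.022×10²³ = 0.001001 mol.
Photons absorbed: 0.189 × 0.001001 = 1.892×10⁻⁴ mol.
Product: Φ × n_abs = 0.30 × 1.892×10⁻⁴ = 5.676×10⁻⁵ mol.
As a count: 5.676×10⁻⁵ × 6.022×10²³ = 3.42×10¹⁹.

3.42×10¹⁹ radical pairs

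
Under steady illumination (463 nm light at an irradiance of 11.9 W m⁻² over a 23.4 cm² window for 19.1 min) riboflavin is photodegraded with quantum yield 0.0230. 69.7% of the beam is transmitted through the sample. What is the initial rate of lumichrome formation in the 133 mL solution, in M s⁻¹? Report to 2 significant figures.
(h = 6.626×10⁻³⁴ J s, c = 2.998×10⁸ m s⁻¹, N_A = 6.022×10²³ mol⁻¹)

5.6×10⁻⁹ M s⁻¹

Photon energy at 463 nm: hc/λ = (6.626×10⁻³⁴)(2.998×10⁸)/(463×10⁻⁹) = 4.290×10⁻¹⁹ J.
Energy delivered: (11.9 W m⁻²)(23.4×10⁻⁴ m²)(1146 s) = 31.91 J.
Photons incident: 31.91 / 4.290×10⁻¹⁹ = 7.438×10¹⁹, i.e. 7.438×10¹⁹/6.022×10²³ = 1.235×10⁻⁴ mol.
Fraction absorbed: 1 − 69.7/100 = 0.3030.
Photons absorbed: 0.3030 × 1.235×10⁻⁴ = 3.742×10⁻⁵ mol.
Product formed: 0.0230 × 3.742×10⁻⁵ = 8.607×10⁻⁷ mol.
Rate: 8.607×10⁻⁷ mol / (1146 s × 0.133 L) = 5.6×10⁻⁹ M s⁻¹.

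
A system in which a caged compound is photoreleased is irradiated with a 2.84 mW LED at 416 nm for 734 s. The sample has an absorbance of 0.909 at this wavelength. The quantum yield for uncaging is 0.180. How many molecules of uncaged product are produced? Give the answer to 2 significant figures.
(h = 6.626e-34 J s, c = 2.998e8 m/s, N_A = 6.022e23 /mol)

6.9e17 molecules

Photon energy at 416 nm: hc/λ = (6.626e-34)(2.998e8)/(416e-9) = 4.775e-19 J.
Energy delivered: (2.84 mW)(734 s) = 2.085 J.
Photons incident: 2.085 / 4.775e-19 = 4.366e18, i.e. 4.366e18/6.022e23 = 7.250e-6 mol.
Fraction absorbed: 1 − 10^(−0.909) = 0.8767.
Photons absorbed: 0.8767 × 7.250e-6 = 6.356e-6 mol.
Product: Φ × n_abs = 0.180 × 6.356e-6 = 1.144e-6 mol.
As a count: 1.144e-6 × 6.022e23 = 6.9e17.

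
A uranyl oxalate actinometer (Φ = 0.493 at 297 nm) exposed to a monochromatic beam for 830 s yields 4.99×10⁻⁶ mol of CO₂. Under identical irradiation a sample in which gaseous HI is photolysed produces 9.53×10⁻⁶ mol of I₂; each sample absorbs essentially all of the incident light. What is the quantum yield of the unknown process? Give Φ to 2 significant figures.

Φ = 0.94

Photons absorbed by the actinometer: 4.99×10⁻⁶ / 0.493 = 1.012×10⁻⁵ mol.
Φ(unknown) = 9.53×10⁻⁶ / 1.012×10⁻⁵ = 0.94.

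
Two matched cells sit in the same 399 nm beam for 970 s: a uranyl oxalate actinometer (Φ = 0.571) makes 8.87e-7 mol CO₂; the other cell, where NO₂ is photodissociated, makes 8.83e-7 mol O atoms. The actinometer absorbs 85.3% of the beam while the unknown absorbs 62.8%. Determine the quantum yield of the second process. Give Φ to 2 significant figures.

Φ = 0.77

Photons absorbed by the actinometer: 8.87e-7 / 0.571 = 1.553e-6 mol.
Incident flux: 1.553e-6 / 0.853 = 1.821e-6 einstein.
Absorbed by unknown: 0.628 × 1.821e-6 = 1.144e-6 mol.
Φ(unknown) = 8.83e-7 / 1.144e-6 = 0.77.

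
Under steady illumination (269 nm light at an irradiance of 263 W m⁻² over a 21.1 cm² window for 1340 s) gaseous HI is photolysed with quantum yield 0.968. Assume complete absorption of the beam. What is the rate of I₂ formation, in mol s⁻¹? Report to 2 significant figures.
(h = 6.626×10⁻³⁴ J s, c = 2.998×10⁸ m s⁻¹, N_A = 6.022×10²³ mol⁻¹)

Photon energy at 269 nm: hc/λ = (6.626×10⁻³⁴)(2.998×10⁸)/(269×10⁻⁹) = 7.385×10⁻¹⁹ J.
Energy delivered: (263 W m⁻²)(21.1×10⁻⁴ m²)(1340 s) = 743.6 J.
Photons incident: 743.6 / 7.385×10⁻¹⁹ = 1.007×10²¹, i.e. 1.007×10²¹/6.022×10²³ = 0.001672 mol.
Product formed: 0.968 × 0.001672 = 0.001618 mol.
Rate: 0.001618 / 1340 s = 1.2×10⁻⁶ mol s⁻¹.

1.2×10⁻⁶ mol s⁻¹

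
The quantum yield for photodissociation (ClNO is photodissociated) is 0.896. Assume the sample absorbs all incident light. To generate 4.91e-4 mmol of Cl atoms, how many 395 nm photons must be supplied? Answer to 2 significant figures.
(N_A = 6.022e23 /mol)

Product: 4.91e-4 mmol = 4.91e-7 mol.
Photons that must be absorbed: 4.91e-7 / 0.896 = 5.480e-7 mol.
Photon count: 5.480e-7 × 6.022e23 = 3.3e17.

3.3e17 photons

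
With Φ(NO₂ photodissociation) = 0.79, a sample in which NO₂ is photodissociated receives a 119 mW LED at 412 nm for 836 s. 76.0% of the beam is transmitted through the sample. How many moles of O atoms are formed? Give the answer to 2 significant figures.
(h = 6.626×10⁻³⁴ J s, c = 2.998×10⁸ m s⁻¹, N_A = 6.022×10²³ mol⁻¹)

6.5×10⁻⁵ mol

Photon energy at 412 nm: hc/λ = (6.626×10⁻³⁴)(2.998×10⁸)/(412×10⁻⁹) = 4.822×10⁻¹⁹ J.
Energy delivered: (119 mW)(836 s) = 99.48 J.
Photons incident: 99.48 / 4.822×10⁻¹⁹ = 2.063×10²⁰, i.e. 2.063×10²⁰/6.022×10²³ = 3.426×10⁻⁴ mol.
Fraction absorbed: 1 − 76.0/100 = 0.2400.
Photons absorbed: 0.2400 × 3.426×10⁻⁴ = 8.222×10⁻⁵ mol.
Product: Φ × n_abs = 0.79 × 8.222×10⁻⁵ = 6.495×10⁻⁵ mol.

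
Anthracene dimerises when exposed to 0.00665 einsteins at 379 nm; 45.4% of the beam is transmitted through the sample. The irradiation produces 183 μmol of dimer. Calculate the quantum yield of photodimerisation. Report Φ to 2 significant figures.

Φ = 0.050

Product: 183 μmol = 1.83×10⁻⁴ mol.
Fraction absorbed: 1 − 45.4/100 = 0.5460.
Photons absorbed: 0.5460 × 0.00665 = 0.003631 mol.
Φ = 1.83×10⁻⁴ mol / 0.003631 mol photons = 0.050.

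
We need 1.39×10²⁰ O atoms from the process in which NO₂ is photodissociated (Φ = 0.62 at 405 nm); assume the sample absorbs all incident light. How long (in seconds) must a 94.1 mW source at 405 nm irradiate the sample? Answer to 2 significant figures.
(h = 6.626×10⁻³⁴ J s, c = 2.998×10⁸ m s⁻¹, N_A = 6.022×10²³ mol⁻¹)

t ≈ 1200 s

Product: 1.39×10²⁰ / 6.022×10²³ = 2.308×10⁻⁴ mol.
Photons that must be absorbed: 2.308×10⁻⁴ / 0.62 = 3.723×10⁻⁴ mol.
Photon energy: hc/λ = 4.905×10⁻¹⁹ J; per mole, 2.954×10⁵ J mol⁻¹.
Energy required: 3.723×10⁻⁴ × 2.954×10⁵ = 110.0 J.
Time: 110.0 J / 0.0941 W = 1200 s.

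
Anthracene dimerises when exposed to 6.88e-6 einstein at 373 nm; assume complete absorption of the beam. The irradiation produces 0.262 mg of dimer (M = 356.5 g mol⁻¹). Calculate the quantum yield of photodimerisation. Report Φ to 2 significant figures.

Φ = 0.11

Product: 0.262 mg / 356.5 g mol⁻¹ = 7.349e-7 mol.
Φ = 7.349e-7 mol / 6.88e-6 mol photons = 0.11.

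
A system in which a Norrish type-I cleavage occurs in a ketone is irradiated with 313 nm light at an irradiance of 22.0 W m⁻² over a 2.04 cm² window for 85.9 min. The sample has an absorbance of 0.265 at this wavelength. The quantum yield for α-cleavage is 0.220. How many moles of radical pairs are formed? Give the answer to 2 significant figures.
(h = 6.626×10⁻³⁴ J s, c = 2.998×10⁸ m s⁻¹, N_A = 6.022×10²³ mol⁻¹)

6.1×10⁻⁶ mol

Photon energy at 313 nm: hc/λ = (6.626×10⁻³⁴)(2.998×10⁸)/(313×10⁻⁹) = 6.347×10⁻¹⁹ J.
Energy delivered: (22.0 W m⁻²)(2.04×10⁻⁴ m²)(5154 s) = 23.13 J.
Photons incident: 23.13 / 6.347×10⁻¹⁹ = 3.644×10¹⁹, i.e. 3.644×10¹⁹/6.022×10²³ = 6.051×10⁻⁵ mol.
Fraction absorbed: 1 − 10^(−0.265) = 0.4567.
Photons absorbed: 0.4567 × 6.051×10⁻⁵ = 2.763×10⁻⁵ mol.
Product: Φ × n_abs = 0.220 × 2.763×10⁻⁵ = 6.079×10⁻⁶ mol.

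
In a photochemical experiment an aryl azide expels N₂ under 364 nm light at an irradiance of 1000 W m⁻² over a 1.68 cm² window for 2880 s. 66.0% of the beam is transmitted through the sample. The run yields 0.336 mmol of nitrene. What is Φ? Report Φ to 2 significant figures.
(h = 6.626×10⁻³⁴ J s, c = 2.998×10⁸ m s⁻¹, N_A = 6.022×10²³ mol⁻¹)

Φ = 0.67

Product: 0.336 mmol = 3.36×10⁻⁴ mol.
Photon energy at 364 nm: hc/λ = (6.626×10⁻³⁴)(2.998×10⁸)/(364×10⁻⁹) = 5.457×10⁻¹⁹ J.
Energy delivered: (1000 W m⁻²)(1.68×10⁻⁴ m²)(2880 s) = 483.8 J.
Photons incident: 483.8 / 5.457×10⁻¹⁹ = 8.866×10²⁰, i.e. 8.866×10²⁰/6.022×10²³ = 0.001472 mol.
Fraction absorbed: 1 − 66.0/100 = 0.3400.
Photons absorbed: 0.3400 × 0.001472 = 5.005×10⁻⁴ mol.
Φ = 3.36×10⁻⁴ mol / 5.005×10⁻⁴ mol photons = 0.67.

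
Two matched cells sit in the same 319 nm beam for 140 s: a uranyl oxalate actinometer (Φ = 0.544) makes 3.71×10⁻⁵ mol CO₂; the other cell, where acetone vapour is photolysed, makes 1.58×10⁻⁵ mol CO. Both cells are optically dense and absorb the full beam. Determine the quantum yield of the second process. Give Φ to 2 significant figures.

Φ = 0.23

Photons absorbed by the actinometer: 3.71×10⁻⁵ / 0.544 = 6.820×10⁻⁵ mol.
Φ(unknown) = 1.58×10⁻⁵ / 6.820×10⁻⁵ = 0.23.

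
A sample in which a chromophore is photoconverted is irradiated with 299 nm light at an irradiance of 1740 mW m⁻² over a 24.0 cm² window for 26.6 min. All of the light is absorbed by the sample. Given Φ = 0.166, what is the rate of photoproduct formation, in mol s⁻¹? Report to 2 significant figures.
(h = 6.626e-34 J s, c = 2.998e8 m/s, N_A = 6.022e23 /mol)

1.7e-9 mol s⁻¹

Photon energy at 299 nm: hc/λ = (6.626e-34)(2.998e8)/(299e-9) = 6.644e-19 J.
Energy delivered: (1740 mW m⁻²)(24.0e-4 m²)(1596 s) = 6.665 J.
Photons incident: 6.665 / 6.644e-19 = 1.003e19, i.e. 1.003e19/6.022e23 = 1.666e-5 mol.
Product formed: 0.166 × 1.666e-5 = 2.766e-6 mol.
Rate: 2.766e-6 / 1596 s = 1.7e-9 mol s⁻¹.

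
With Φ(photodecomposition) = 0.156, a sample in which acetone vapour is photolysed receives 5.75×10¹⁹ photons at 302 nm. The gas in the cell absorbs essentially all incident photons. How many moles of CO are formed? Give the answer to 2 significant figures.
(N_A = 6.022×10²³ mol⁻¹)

1.5×10⁻⁵ mol

Moles of photons: 5.75×10¹⁹ / 6.022×10²³ = 9.548×10⁻⁵ mol.
Product: Φ × n_abs = 0.156 × 9.548×10⁻⁵ = 1.489×10⁻⁵ mol.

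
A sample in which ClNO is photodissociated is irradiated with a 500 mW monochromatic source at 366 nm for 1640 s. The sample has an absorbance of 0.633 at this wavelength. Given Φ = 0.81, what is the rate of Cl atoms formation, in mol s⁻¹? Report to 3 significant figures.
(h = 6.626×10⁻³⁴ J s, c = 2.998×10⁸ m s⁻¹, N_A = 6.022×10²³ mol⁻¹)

Photon energy at 366 nm: hc/λ = (6.626×10⁻³⁴)(2.998×10⁸)/(366×10⁻⁹) = 5.428×10⁻¹⁹ J.
Energy delivered: (500 mW)(1640 s) = 820.0 J.
Photons incident: 820.0 / 5.428×10⁻¹⁹ = 1.511×10²¹, i.e. 1.511×10²¹/6.022×10²³ = 0.002509 mol.
Fraction absorbed: 1 − 10^(−0.633) = 0.7672.
Photons absorbed: 0.7672 × 0.002509 = 0.001925 mol.
Product formed: 0.81 × 0.001925 = 0.001559 mol.
Rate: 0.001559 / 1640 s = 9.51×10⁻⁷ mol s⁻¹.

9.51×10⁻⁷ mol s⁻¹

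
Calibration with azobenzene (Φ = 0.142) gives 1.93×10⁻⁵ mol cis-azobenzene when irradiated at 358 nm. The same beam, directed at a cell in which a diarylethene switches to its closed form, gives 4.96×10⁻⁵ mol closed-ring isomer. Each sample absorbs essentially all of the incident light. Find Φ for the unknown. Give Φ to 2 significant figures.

Φ = 0.36

Photons absorbed by the actinometer: 1.93×10⁻⁵ / 0.142 = 1.359×10⁻⁴ mol.
Φ(unknown) = 4.96×10⁻⁵ / 1.359×10⁻⁴ = 0.36.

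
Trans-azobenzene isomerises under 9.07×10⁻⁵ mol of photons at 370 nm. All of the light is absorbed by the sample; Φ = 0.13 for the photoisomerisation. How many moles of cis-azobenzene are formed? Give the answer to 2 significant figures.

Product: Φ × n_abs = 0.13 × 9.07×10⁻⁵ = 1.179×10⁻⁵ mol.

1.2×10⁻⁵ mol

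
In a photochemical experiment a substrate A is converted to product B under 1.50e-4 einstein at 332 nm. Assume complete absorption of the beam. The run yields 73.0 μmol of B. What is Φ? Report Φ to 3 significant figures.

Φ = 0.487

Product: 73.0 μmol = 7.30e-5 mol.
Φ = 7.30e-5 mol / 1.50e-4 mol photons = 0.487.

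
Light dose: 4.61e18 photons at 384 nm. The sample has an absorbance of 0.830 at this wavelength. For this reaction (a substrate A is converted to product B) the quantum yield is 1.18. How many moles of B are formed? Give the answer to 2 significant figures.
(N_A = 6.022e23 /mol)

Moles of photons: 4.61e18 / 6.022e23 = 7.655e-6 mol.
Fraction absorbed: 1 − 10^(−0.830) = 0.8521.
Photons absorbed: 0.8521 × 7.655e-6 = 6.523e-6 mol.
Product: Φ × n_abs = 1.18 × 6.523e-6 = 7.697e-6 mol.

7.7e-6 mol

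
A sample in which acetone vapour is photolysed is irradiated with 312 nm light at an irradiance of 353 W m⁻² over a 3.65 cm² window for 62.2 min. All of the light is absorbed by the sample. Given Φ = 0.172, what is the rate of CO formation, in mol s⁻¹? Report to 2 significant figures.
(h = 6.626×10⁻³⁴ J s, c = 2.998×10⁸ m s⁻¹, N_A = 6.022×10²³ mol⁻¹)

Photon energy at 312 nm: hc/λ = (6.626×10⁻³⁴)(2.998×10⁸)/(312×10⁻⁹) = 6.367×10⁻¹⁹ J.
Energy delivered: (353 W m⁻²)(3.65×10⁻⁴ m²)(3732 s) = 480.8 J.
Photons incident: 480.8 / 6.367×10⁻¹⁹ = 7.551×10²⁰, i.e. 7.551×10²⁰/6.022×10²³ = 0.001254 mol.
Product formed: 0.172 × 0.001254 = 2.157×10⁻⁴ mol.
Rate: 2.157×10⁻⁴ / 3732 s = 5.8×10⁻⁸ mol s⁻¹.

5.8×10⁻⁸ mol s⁻¹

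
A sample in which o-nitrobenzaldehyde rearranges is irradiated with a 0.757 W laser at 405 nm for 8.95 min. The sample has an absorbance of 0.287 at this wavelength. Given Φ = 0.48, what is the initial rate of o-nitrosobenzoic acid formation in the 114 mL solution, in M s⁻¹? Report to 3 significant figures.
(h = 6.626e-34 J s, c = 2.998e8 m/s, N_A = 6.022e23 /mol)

Photon energy at 405 nm: hc/λ = (6.626e-34)(2.998e8)/(405e-9) = 4.905e-19 J.
Energy delivered: (0.757 W)(537 s) = 406.5 J.
Photons incident: 406.5 / 4.905e-19 = 8.287e20, i.e. 8.287e20/6.022e23 = 0.001376 mol.
Fraction absorbed: 1 − 10^(−0.287) = 0.4836.
Photons absorbed: 0.4836 × 0.001376 = 6.654e-4 mol.
Product formed: 0.48 × 6.654e-4 = 3.194e-4 mol.
Rate: 3.194e-4 mol / (537 s × 0.114 L) = 5.22e-6 M s⁻¹.

5.22e-6 M s⁻¹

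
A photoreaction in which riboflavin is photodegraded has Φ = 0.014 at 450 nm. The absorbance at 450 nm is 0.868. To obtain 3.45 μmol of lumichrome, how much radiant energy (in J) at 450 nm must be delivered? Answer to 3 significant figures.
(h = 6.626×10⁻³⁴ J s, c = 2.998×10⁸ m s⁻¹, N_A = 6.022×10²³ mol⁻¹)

Product: 3.45 μmol = 3.45×10⁻⁶ mol.
Photons that must be absorbed: 3.45×10⁻⁶ / 0.014 = 2.464×10⁻⁴ mol.
Fraction absorbed: 1 − 10^(−0.868) = 0.8645.
Incident photons needed: 2.464×10⁻⁴ / 0.8645 = 2.850×10⁻⁴ mol.
Photon energy: hc/λ = 4.414×10⁻¹⁹ J; per mole, 2.658×10⁵ J mol⁻¹.
Energy required: 2.850×10⁻⁴ × 2.658×10⁵ = 75.8 J.

75.8 J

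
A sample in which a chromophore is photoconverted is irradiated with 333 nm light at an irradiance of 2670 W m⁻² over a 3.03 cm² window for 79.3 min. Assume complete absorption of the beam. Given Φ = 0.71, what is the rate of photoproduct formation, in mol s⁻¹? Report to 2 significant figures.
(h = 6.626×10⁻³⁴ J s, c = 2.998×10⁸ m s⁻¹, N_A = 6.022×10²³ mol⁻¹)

1.6×10⁻⁶ mol s⁻¹

Photon energy at 333 nm: hc/λ = (6.626×10⁻³⁴)(2.998×10⁸)/(333×10⁻⁹) = 5.965×10⁻¹⁹ J.
Energy delivered: (2670 W m⁻²)(3.03×10⁻⁴ m²)(4758 s) = 3849 J.
Photons incident: 3849 / 5.965×10⁻¹⁹ = 6.453×10²¹, i.e. 6.453×10²¹/6.022×10²³ = 0.01072 mol.
Product formed: 0.71 × 0.01072 = 0.007611 mol.
Rate: 0.007611 / 4758 s = 1.6×10⁻⁶ mol s⁻¹.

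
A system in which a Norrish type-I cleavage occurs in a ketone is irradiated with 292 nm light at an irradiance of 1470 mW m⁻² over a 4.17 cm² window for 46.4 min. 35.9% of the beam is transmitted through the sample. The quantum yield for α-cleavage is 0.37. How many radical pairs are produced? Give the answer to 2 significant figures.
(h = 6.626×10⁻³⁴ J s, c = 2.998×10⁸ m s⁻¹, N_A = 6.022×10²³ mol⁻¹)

5.9×10¹⁷ radical pairs

Photon energy at 292 nm: hc/λ = (6.626×10⁻³⁴)(2.998×10⁸)/(292×10⁻⁹) = 6.803×10⁻¹⁹ J.
Energy delivered: (1470 mW m⁻²)(4.17×10⁻⁴ m²)(2784 s) = 1.707 J.
Photons incident: 1.707 / 6.803×10⁻¹⁹ = 2.509×10¹⁸, i.e. 2.509×10¹⁸/6.022×10²³ = 4.166×10⁻⁶ mol.
Fraction absorbed: 1 − 35.9/100 = 0.6410.
Photons absorbed: 0.6410 × 4.166×10⁻⁶ = 2.670×10⁻⁶ mol.
Product: Φ × n_abs = 0.37 × 2.670×10⁻⁶ = 9.879×10⁻⁷ mol.
As a count: 9.879×10⁻⁷ × 6.022×10²³ = 5.9×10¹⁷.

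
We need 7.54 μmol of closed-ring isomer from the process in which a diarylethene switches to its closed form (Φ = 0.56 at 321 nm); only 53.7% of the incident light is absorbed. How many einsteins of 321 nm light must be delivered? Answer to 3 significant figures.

Product: 7.54 μmol = 7.54×10⁻⁶ mol.
Photons that must be absorbed: 7.54×10⁻⁶ / 0.56 = 1.346×10⁻⁵ mol.
Incident photons needed: 1.346×10⁻⁵ / 0.537 = 2.507×10⁻⁵ mol.

2.51×10⁻⁵ einstein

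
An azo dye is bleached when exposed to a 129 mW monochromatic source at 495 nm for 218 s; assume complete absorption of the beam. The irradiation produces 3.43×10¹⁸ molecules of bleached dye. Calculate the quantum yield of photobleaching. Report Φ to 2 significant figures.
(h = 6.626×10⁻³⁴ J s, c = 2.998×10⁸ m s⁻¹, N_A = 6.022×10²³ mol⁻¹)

Product: 3.43×10¹⁸ / 6.022×10²³ = 5.696×10⁻⁶ mol.
Photon energy at 495 nm: hc/λ = (6.626×10⁻³⁴)(2.998×10⁸)/(495×10⁻⁹) = 4.013×10⁻¹⁹ J.
Energy delivered: (129 mW)(218 s) = 28.12 J.
Photons incident: 28.12 / 4.013×10⁻¹⁹ = 7.007×10¹⁹, i.e. 7.007×10¹⁹/6.022×10²³ = 1.164×10⁻⁴ mol.
Φ = 5.696×10⁻⁶ mol / 1.164×10⁻⁴ mol photons = 0.049.

Φ = 0.049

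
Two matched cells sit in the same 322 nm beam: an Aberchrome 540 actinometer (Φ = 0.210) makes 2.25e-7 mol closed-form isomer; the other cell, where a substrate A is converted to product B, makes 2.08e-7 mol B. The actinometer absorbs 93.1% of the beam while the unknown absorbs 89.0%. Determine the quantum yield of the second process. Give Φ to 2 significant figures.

Φ = 0.20

Photons absorbed by the actinometer: 2.25e-7 / 0.210 = 1.071e-6 mol.
Incident flux: 1.071e-6 / 0.931 = 1.150e-6 einstein.
Absorbed by unknown: 0.890 × 1.150e-6 = 1.024e-6 mol.
Φ(unknown) = 2.08e-7 / 1.024e-6 = 0.20.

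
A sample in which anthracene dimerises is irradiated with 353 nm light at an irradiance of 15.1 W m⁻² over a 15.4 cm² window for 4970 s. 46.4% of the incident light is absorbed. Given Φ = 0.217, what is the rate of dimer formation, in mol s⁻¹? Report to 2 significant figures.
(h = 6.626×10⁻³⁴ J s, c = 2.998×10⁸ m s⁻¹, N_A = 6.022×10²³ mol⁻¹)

6.9×10⁻⁹ mol s⁻¹

Photon energy at 353 nm: hc/λ = (6.626×10⁻³⁴)(2.998×10⁸)/(353×10⁻⁹) = 5.627×10⁻¹⁹ J.
Energy delivered: (15.1 W m⁻²)(15.4×10⁻⁴ m²)(4970 s) = 115.6 J.
Photons incident: 115.6 / 5.627×10⁻¹⁹ = 2.054×10²⁰, i.e. 2.054×10²⁰/6.022×10²³ = 3.411×10⁻⁴ mol.
Photons absorbed: 0.464 × 3.411×10⁻⁴ = 1.583×10⁻⁴ mol.
Product formed: 0.217 × 1.583×10⁻⁴ = 3.435×10⁻⁵ mol.
Rate: 3.435×10⁻⁵ / 4970 s = 6.9×10⁻⁹ mol s⁻¹.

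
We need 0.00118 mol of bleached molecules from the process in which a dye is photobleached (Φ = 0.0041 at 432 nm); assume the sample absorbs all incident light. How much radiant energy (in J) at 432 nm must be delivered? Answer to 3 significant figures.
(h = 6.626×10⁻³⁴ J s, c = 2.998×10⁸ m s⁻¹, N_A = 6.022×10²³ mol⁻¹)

7.97×10⁴ J

Photons that must be absorbed: 0.00118 / 0.0041 = 0.2878 mol.
Photon energy: hc/λ = 4.598×10⁻¹⁹ J; per mole, 2.769×10⁵ J mol⁻¹.
Energy required: 0.2878 × 2.769×10⁵ = 7.97×10⁴ J.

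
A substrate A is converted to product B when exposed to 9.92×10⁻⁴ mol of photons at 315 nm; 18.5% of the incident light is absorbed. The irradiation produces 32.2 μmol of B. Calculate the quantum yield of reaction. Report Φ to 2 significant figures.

Φ = 0.18

Product: 32.2 μmol = 3.22×10⁻⁵ mol.
Photons absorbed: 0.185 × 9.92×10⁻⁴ = 1.835×10⁻⁴ mol.
Φ = 3.22×10⁻⁵ mol / 1.835×10⁻⁴ mol photons = 0.18.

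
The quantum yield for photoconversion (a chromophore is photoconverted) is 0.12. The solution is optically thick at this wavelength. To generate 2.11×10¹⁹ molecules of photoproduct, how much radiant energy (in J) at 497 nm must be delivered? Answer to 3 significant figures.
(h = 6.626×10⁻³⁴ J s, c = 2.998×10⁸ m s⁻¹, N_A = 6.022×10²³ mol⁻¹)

70.3 J

Product: 2.11×10¹⁹ / 6.022×10²³ = 3.504×10⁻⁵ mol.
Photons that must be absorbed: 3.504×10⁻⁵ / 0.12 = 2.920×10⁻⁴ mol.
Photon energy: hc/λ = 3.997×10⁻¹⁹ J; per mole, 2.407×10⁵ J mol⁻¹.
Energy required: 2.920×10⁻⁴ × 2.407×10⁵ = 70.3 J.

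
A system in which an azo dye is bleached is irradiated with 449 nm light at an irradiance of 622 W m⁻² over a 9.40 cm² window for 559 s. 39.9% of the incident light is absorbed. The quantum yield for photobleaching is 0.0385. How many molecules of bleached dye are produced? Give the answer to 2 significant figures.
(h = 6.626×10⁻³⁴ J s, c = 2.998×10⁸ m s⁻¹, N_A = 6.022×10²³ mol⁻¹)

Photon energy at 449 nm: hc/λ = (6.626×10⁻³⁴)(2.998×10⁸)/(449×10⁻⁹) = 4.424×10⁻¹⁹ J.
Energy delivered: (622 W m⁻²)(9.40×10⁻⁴ m²)(559 s) = 326.8 J.
Photons incident: 326.8 / 4.424×10⁻¹⁹ = 7.387×10²⁰, i.e. 7.387×10²⁰/6.022×10²³ = 0.001227 mol.
Photons absorbed: 0.399 × 0.001227 = 4.896×10⁻⁴ mol.
Product: Φ × n_abs = 0.0385 × 4.896×10⁻⁴ = 1.885×10⁻⁵ mol.
As a count: 1.885×10⁻⁵ × 6.022×10²³ = 1.1×10¹⁹.

1.1×10¹⁹ molecules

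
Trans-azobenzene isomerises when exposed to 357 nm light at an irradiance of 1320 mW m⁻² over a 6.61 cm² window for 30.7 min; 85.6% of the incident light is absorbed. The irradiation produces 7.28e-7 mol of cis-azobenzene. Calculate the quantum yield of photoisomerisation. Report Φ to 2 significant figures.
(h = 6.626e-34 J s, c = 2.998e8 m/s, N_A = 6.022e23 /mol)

Photon energy at 357 nm: hc/λ = (6.626e-34)(2.998e8)/(357e-9) = 5.564e-19 J.
Energy delivered: (1320 mW m⁻²)(6.61e-4 m²)(1842 s) = 1.607 J.
Photons incident: 1.607 / 5.564e-19 = 2.888e18, i.e. 2.888e18/6.022e23 = 4.796e-6 mol.
Photons absorbed: 0.856 × 4.796e-6 = 4.105e-6 mol.
Φ = 7.28e-7 mol / 4.105e-6 mol photons = 0.18.

Φ = 0.18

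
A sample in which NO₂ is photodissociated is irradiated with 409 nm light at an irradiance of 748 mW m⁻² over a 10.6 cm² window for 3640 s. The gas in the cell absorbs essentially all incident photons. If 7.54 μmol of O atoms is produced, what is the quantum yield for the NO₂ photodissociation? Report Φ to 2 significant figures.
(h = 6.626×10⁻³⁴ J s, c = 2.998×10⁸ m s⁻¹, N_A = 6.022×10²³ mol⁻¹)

Φ = 0.76

Product: 7.54 μmol = 7.54×10⁻⁶ mol.
Photon energy at 409 nm: hc/λ = (6.626×10⁻³⁴)(2.998×10⁸)/(409×10⁻⁹) = 4.857×10⁻¹⁹ J.
Energy delivered: (748 mW m⁻²)(10.6×10⁻⁴ m²)(3640 s) = 2.886 J.
Photons incident: 2.886 / 4.857×10⁻¹⁹ = 5.942×10¹⁸, i.e. 5.942×10¹⁸/6.022×10²³ = 9.867×10⁻⁶ mol.
Φ = 7.54×10⁻⁶ mol / 9.867×10⁻⁶ mol photons = 0.76.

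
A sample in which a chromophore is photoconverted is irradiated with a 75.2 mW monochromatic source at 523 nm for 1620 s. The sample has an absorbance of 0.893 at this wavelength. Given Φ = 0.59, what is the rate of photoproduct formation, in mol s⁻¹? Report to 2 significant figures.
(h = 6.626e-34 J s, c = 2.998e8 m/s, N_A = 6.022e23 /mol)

Photon energy at 523 nm: hc/λ = (6.626e-34)(2.998e8)/(523e-9) = 3.798e-19 J.
Energy delivered: (75.2 mW)(1620 s) = 121.8 J.
Photons incident: 121.8 / 3.798e-19 = 3.207e20, i.e. 3.207e20/6.022e23 = 5.325e-4 mol.
Fraction absorbed: 1 − 10^(−0.893) = 0.8721.
Photons absorbed: 0.8721 × 5.325e-4 = 4.644e-4 mol.
Product formed: 0.59 × 4.644e-4 = 2.740e-4 mol.
Rate: 2.740e-4 / 1620 s = 1.7e-7 mol s⁻¹.

1.7e-7 mol s⁻¹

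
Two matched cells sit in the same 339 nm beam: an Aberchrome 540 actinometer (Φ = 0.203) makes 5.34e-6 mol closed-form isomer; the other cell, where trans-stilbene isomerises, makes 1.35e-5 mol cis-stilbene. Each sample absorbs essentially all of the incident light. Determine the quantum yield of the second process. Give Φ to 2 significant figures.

Φ = 0.51

Photons absorbed by the actinometer: 5.34e-6 / 0.203 = 2.631e-5 mol.
Φ(unknown) = 1.35e-5 / 2.631e-5 = 0.51.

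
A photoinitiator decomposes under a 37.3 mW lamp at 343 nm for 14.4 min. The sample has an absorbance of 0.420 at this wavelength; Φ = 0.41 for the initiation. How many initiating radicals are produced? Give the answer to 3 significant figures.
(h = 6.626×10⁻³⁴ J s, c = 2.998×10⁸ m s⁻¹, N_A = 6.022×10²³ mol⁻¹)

1.41×10¹⁹ initiating radicals

Photon energy at 343 nm: hc/λ = (6.626×10⁻³⁴)(2.998×10⁸)/(343×10⁻⁹) = 5.791×10⁻¹⁹ J.
Energy delivered: (37.3 mW)(864 s) = 32.23 J.
Photons incident: 32.23 / 5.791×10⁻¹⁹ = 5.566×10¹⁹, i.e. 5.566×10¹⁹/6.022×10²³ = 9.243×10⁻⁵ mol.
Fraction absorbed: 1 − 10^(−0.420) = 0.6198.
Photons absorbed: 0.6198 × 9.243×10⁻⁵ = 5.729×10⁻⁵ mol.
Product: Φ × n_abs = 0.41 × 5.729×10⁻⁵ = 2.349×10⁻⁵ mol.
As a count: 2.349×10⁻⁵ × 6.022×10²³ = 1.41×10¹⁹.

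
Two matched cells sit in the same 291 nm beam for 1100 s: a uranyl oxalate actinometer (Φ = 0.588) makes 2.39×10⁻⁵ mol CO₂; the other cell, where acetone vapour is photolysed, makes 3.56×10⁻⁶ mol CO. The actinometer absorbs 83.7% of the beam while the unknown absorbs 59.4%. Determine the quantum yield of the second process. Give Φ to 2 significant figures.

Φ = 0.12

Photons absorbed by the actinometer: 2.39×10⁻⁵ / 0.588 = 4.065×10⁻⁵ mol.
Incident flux: 4.065×10⁻⁵ / 0.837 = 4.857×10⁻⁵ einstein.
Absorbed by unknown: 0.594 × 4.857×10⁻⁵ = 2.885×10⁻⁵ mol.
Φ(unknown) = 3.56×10⁻⁶ / 2.885×10⁻⁵ = 0.12.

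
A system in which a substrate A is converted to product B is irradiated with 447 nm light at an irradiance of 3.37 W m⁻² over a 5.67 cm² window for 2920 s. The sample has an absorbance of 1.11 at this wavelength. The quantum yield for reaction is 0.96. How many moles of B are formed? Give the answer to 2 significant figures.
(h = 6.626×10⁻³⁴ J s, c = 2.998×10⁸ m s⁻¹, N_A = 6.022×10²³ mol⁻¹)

Photon energy at 447 nm: hc/λ = (6.626×10⁻³⁴)(2.998×10⁸)/(447×10⁻⁹) = 4.444×10⁻¹⁹ J.
Energy delivered: (3.37 W m⁻²)(5.67×10⁻⁴ m²)(2920 s) = 5.580 J.
Photons incident: 5.580 / 4.444×10⁻¹⁹ = 1.256×10¹⁹, i.e. 1.256×10¹⁹/6.022×10²³ = 2.086×10⁻⁵ mol.
Fraction absorbed: 1 − 10^(−1.11) = 0.9224.
Photons absorbed: 0.9224 × 2.086×10⁻⁵ = 1.924×10⁻⁵ mol.
Product: Φ × n_abs = 0.96 × 1.924×10⁻⁵ = 1.847×10⁻⁵ mol.

1.8×10⁻⁵ mol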